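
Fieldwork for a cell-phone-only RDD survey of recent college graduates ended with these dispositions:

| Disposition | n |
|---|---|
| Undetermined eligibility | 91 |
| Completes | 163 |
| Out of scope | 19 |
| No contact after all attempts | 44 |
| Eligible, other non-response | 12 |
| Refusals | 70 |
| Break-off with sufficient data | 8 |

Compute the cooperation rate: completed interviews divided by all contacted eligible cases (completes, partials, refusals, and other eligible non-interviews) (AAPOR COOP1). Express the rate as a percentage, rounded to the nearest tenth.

64.4%

Top: 163
Denominator: 163 + 8 + 70 + 12 = 253
COOP1 = 163 / 253 = 0.6443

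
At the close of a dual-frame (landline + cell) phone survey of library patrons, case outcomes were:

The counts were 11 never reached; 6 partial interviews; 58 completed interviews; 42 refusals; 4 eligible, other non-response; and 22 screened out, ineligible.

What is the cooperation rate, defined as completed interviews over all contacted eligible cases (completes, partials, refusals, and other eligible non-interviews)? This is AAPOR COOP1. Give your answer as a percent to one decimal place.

52.7%

Numerator = 58
Denom = 58 + 6 + 42 + 4 = 110
COOP1 = 58 / 110 = 0.5273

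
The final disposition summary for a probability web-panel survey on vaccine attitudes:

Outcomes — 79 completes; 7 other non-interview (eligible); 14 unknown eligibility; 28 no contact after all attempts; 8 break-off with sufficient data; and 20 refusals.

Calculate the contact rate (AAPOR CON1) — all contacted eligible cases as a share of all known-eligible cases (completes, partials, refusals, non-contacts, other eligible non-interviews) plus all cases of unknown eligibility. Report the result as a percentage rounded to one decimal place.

Numerator = 79 + 8 + 20 + 7 = 114
Denominator = 79 + 8 + 20 + 28 + 7 + 14 = 156
CON1 = 114 / 156 = 0.7308

73.1%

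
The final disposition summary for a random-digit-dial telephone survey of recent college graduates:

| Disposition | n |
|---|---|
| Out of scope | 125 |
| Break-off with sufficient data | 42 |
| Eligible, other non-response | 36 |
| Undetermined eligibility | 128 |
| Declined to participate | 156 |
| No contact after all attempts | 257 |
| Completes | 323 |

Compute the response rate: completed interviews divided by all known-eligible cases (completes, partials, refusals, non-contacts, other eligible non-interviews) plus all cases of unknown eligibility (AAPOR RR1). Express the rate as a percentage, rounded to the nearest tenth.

Top → 323
Denominator → 323 + 42 + 156 + 257 + 36 + 128 = 942
RR1 = 323 / 942 = 0.3429

34.3%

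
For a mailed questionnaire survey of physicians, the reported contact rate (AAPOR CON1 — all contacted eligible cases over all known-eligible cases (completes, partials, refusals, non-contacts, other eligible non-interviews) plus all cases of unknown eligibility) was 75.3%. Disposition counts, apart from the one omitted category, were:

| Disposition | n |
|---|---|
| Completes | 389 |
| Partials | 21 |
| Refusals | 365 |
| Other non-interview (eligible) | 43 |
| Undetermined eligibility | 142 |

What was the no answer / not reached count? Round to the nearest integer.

Top → 389 + 21 + 365 + 43 = 818
CON1 = 818 / D = 0.753
D = 818 / 0.753 = 1086.3
Other denominator terms total 960
no answer / not reached = 1086.3 − 960 ≈ 126

126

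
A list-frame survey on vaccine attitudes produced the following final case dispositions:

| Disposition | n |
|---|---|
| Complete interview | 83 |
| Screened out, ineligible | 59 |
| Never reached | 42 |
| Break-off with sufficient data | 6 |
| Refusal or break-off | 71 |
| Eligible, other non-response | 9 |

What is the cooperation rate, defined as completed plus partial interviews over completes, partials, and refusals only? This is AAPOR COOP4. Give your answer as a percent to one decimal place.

Numerator = 83 + 6 = 89
Denom = 83 + 6 + 71 = 160
COOP4 = 89 / 160 = 0.5563

55.6%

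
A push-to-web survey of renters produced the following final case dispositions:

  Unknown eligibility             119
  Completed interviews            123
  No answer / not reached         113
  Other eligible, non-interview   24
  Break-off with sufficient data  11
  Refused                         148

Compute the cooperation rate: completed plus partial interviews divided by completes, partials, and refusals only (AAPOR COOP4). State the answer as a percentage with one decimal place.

Numerator → 123 + 11 = 134
Denominator → 123 + 11 + 148 = 282
COOP4 = 134 / 282 = 0.4752

47.5%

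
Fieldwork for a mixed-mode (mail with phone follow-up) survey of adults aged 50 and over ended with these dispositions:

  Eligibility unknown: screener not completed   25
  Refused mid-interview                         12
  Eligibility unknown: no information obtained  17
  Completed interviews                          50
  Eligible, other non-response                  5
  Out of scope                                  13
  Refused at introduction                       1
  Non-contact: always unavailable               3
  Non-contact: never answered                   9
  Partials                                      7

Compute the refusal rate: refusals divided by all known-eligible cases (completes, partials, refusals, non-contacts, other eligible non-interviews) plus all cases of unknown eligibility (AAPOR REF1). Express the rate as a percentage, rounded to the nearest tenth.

Refused = 1 + 12 = 13
No contact after all attempts = 9 + 3 = 12
Unknown if eligible = 25 + 17 = 42
Num = 13
Denominator = 50 + 7 + 13 + 12 + 5 + 42 = 129
REF1 = 13 / 129 = 0.1008

10.1%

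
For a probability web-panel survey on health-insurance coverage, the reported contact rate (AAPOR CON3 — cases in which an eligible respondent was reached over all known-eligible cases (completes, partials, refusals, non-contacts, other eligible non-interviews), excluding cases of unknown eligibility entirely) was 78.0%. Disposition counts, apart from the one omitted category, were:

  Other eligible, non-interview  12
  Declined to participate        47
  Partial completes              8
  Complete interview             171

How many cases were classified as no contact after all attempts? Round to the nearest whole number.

Num = 171 + 8 + 47 + 12 = 238
CON3 = 238 / D = 0.780
D = 238 / 0.780 = 305.1
Rest of base = 238
no contact after all attempts = 305.1 − 238 ≈ 67

67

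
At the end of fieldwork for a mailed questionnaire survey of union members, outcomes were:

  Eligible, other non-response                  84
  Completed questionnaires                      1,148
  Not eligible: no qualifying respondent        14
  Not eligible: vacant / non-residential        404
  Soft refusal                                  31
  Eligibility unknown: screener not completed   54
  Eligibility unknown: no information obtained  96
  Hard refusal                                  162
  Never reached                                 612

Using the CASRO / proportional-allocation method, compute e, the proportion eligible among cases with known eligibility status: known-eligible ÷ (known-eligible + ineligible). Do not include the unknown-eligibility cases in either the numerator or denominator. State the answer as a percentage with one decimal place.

Refusal or break-off = 162 + 31 = 193
Eligibility not determined = 54 + 96 = 150
Ineligible = 14 + 404 = 418
Known eligible → 1148 + 193 + 612 + 84 = 2037
e = 2037 / (2037 + 418) = 2037 / 2455 = 0.8297

83.0%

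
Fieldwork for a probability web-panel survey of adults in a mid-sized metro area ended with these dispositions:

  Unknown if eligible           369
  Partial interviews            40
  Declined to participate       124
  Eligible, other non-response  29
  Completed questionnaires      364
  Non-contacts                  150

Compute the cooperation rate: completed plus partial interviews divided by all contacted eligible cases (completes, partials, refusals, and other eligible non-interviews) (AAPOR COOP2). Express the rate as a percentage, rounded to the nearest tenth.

Numerator: 364 + 40 = 404
Denominator: 364 + 40 + 124 + 29 = 557
COOP2 = 404 / 557 = 0.7253

72.5%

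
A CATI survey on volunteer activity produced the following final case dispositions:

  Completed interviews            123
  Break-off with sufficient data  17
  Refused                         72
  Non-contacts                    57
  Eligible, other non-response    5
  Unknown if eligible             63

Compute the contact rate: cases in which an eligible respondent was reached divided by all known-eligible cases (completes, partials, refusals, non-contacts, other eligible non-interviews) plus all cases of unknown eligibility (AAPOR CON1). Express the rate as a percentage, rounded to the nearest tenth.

64.4%

Numerator = 123 + 17 + 72 + 5 = 217
Base = 123 + 17 + 72 + 57 + 5 + 63 = 337
CON1 = 217 / 337 = 0.6439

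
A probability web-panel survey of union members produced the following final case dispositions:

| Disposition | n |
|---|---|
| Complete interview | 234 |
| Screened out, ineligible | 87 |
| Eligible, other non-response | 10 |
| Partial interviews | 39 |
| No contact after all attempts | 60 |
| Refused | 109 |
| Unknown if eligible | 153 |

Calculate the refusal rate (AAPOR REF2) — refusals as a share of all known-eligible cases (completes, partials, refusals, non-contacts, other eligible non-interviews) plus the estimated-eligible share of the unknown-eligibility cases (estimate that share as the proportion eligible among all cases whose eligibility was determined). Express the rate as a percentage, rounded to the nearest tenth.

Top → 109
Determined eligible → 234 + 39 + 109 + 60 + 10 = 452
e = 452 / (452 + 87) = 452 / 539 = 0.8386
e × U → 0.8386 × 153 = 128.31
Denom → 452 + 128.31 = 580.31
REF2 = 109 / 580.31 = 0.1878

18.8%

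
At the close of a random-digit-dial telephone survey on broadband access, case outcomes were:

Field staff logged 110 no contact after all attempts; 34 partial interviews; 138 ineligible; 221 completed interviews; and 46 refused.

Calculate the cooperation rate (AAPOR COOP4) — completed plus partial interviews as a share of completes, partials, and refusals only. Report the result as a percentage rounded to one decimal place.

Top → 221 + 34 = 255
Denominator → 221 + 34 + 46 = 301
COOP4 = 255 / 301 = 0.8472

84.7%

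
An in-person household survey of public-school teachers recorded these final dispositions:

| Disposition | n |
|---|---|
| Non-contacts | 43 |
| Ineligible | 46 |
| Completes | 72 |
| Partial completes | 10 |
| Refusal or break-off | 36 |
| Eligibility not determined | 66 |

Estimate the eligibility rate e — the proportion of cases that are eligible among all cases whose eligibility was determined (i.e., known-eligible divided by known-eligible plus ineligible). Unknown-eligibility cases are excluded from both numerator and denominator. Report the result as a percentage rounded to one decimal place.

77.8%

Determined eligible → 72 + 10 + 36 + 43 = 161
e = 161 / (161 + 46) = 161 / 207 = 0.7778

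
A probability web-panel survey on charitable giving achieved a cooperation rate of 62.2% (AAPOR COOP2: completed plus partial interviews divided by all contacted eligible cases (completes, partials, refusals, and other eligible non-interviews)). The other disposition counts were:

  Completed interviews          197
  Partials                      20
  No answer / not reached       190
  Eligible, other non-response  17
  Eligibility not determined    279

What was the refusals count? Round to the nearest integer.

Top = 197 + 20 = 217
COOP2 = 217 / D = 0.622
D = 217 / 0.622 = 348.9
Rest of base = 234
refusals = 348.9 − 234 ≈ 115

115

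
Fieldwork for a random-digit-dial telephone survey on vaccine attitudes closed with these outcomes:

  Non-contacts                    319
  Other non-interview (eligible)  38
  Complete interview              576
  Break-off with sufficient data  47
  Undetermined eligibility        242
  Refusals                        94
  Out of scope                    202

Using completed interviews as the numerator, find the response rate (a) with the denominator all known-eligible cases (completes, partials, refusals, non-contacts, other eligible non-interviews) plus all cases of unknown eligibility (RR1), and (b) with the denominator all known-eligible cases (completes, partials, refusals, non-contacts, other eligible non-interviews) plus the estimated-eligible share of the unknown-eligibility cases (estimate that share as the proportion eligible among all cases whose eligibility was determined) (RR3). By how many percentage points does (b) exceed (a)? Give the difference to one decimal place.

1.3

Numerator: 576
Base: 576 + 47 + 94 + 319 + 38 + 242 = 1316
RR1 = 576 / 1316 = 0.4377
Known eligible: 576 + 47 + 94 + 319 + 38 = 1074
e = 1074 / (1074 + 202) = 1074 / 1276 = 0.8417
Eligible share of unknowns: 0.8417 × 242 = 203.69
Base: 1074 + 203.69 = 1277.69
RR3 = 576 / 1277.69 = 0.4508
Difference = 45.08 − 43.77 = 1.31 percentage points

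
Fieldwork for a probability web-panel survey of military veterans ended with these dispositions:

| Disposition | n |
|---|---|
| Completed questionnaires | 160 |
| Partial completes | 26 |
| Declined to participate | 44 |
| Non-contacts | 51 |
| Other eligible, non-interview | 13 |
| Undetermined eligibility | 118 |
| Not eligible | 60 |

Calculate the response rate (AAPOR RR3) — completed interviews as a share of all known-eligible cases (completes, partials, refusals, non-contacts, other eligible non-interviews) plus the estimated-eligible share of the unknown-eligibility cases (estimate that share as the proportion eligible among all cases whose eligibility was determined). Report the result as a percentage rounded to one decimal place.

40.8%

Top → 160
Known eligible → 160 + 26 + 44 + 51 + 13 = 294
e = 294 / (294 + 60) = 294 / 354 = 0.8305
Estimated eligible among unknowns → 0.8305 × 118 = 98.00
Denominator → 294 + 98.00 = 392.00
RR3 = 160 / 392.00 = 0.4082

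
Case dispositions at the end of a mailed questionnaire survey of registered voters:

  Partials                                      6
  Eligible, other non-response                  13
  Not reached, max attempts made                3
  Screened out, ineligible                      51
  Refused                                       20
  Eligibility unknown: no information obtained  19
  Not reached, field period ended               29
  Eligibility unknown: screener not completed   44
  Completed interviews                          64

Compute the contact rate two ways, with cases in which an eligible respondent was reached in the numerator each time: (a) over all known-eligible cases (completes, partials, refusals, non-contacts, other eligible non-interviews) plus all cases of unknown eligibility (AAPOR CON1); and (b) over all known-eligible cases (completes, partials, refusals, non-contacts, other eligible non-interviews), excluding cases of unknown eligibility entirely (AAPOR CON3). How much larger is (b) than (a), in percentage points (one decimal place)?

No contact after all attempts = 29 + 3 = 32
Eligibility not determined = 44 + 19 = 63
Numerator = 64 + 6 + 20 + 13 = 103
Denom = 64 + 6 + 20 + 32 + 13 + 63 = 198
CON1 = 103 / 198 = 0.5202
Denom = 64 + 6 + 20 + 32 + 13 = 135
CON3 = 103 / 135 = 0.7630
Difference = 76.30 − 52.02 = 24.28 percentage points

24.3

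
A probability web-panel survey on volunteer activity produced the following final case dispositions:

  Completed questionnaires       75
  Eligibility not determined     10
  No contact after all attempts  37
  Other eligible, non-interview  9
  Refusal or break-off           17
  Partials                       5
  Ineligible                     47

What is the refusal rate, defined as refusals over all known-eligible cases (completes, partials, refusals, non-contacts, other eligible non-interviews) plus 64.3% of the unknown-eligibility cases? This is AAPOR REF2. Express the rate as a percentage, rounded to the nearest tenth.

11.4%

Num: 17
Determined eligible: 75 + 5 + 17 + 37 + 9 = 143
e × U: 0.6430 × 10 = 6.43
Base: 143 + 6.43 = 149.43
REF2 = 17 / 149.43 = 0.1138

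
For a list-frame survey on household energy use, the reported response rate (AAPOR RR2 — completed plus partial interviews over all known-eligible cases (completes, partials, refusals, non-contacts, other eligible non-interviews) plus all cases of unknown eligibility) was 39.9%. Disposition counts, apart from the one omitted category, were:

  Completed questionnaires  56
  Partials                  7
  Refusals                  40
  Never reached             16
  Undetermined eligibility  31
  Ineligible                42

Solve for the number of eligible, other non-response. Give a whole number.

Num → 56 + 7 = 63
RR2 = 63 / D = 0.399
D = 63 / 0.399 = 157.9
Other denominator terms total 150
eligible, other non-response = 157.9 − 150 ≈ 8

8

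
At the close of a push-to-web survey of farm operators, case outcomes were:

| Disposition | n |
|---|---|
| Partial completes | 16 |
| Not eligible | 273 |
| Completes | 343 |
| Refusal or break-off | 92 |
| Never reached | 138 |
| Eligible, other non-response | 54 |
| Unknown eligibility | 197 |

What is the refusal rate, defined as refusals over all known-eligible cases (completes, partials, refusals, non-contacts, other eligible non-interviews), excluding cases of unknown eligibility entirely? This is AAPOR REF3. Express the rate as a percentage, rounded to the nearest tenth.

14.3%

Numerator → 92
Base → 343 + 16 + 92 + 138 + 54 = 643
REF3 = 92 / 643 = 0.1431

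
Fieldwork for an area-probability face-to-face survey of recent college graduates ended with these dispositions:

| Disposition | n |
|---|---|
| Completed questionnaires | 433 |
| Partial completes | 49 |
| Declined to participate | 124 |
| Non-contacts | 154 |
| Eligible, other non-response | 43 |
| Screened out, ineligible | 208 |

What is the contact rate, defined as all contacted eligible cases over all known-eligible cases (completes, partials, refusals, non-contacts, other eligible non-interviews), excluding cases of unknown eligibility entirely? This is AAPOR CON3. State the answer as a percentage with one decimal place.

Num → 433 + 49 + 124 + 43 = 649
Denominator → 433 + 49 + 124 + 154 + 43 = 803
CON3 = 649 / 803 = 0.8082

80.8%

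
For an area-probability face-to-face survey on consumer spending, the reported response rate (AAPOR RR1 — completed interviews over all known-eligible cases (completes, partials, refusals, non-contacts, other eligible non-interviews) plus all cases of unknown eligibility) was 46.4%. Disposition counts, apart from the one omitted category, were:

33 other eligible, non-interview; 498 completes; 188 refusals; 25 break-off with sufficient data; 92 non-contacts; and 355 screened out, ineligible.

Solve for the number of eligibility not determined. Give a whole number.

RR1 = 498 / D = 0.464
D = 498 / 0.464 = 1073.3
Remaining denominator categories sum to 836
eligibility not determined = 1073.3 − 836 ≈ 237

237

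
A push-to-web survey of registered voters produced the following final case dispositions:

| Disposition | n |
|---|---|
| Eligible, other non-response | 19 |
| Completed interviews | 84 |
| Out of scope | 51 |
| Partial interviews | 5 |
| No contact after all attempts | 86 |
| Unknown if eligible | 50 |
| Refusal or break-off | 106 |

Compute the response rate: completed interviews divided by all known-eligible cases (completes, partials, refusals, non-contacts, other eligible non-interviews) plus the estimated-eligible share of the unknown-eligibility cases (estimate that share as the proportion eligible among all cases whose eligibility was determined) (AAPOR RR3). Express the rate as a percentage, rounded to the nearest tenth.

Top: 84
Eligible (known): 84 + 5 + 106 + 86 + 19 = 300
e = 300 / (300 + 51) = 300 / 351 = 0.8547
Estimated eligible among unknowns: 0.8547 × 50 = 42.73
Denom: 300 + 42.73 = 342.73
RR3 = 84 / 342.73 = 0.2451

24.5%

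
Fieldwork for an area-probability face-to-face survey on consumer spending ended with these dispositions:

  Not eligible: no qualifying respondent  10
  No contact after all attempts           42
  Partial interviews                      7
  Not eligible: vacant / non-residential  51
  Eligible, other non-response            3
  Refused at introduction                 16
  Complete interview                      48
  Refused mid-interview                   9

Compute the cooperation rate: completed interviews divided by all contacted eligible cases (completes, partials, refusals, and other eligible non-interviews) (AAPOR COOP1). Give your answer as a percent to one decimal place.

Refused = 16 + 9 = 25
Out of scope = 10 + 51 = 61
Numerator = 48
Denominator = 48 + 7 + 25 + 3 = 83
COOP1 = 48 / 83 = 0.5783

57.8%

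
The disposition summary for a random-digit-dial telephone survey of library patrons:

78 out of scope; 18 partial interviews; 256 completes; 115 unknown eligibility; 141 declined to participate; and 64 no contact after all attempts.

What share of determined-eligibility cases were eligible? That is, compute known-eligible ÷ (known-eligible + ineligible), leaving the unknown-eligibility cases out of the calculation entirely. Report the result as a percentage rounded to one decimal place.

86.0%

Known eligible = 256 + 18 + 141 + 64 = 479
e = 479 / (479 + 78) = 479 / 557 = 0.8600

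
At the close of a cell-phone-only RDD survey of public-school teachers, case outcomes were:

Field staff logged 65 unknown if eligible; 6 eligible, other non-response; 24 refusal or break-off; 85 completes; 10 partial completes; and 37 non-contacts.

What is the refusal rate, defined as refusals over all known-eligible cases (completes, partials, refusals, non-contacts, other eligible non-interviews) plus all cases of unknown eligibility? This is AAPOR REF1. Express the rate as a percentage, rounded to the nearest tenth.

Top: 24
Denom: 85 + 10 + 24 + 37 + 6 + 65 = 227
REF1 = 24 / 227 = 0.1057

10.6%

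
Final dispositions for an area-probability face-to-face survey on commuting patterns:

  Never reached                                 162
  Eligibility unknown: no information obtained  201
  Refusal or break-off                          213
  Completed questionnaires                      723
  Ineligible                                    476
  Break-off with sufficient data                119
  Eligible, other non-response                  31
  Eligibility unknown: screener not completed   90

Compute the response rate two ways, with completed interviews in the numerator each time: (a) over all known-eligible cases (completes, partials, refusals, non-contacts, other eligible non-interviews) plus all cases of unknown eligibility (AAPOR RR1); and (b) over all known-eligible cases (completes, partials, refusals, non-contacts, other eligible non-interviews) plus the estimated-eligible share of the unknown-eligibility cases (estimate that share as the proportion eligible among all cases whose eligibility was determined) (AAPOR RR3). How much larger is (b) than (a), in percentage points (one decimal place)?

Unknown eligibility = 90 + 201 = 291
Top: 723
Denominator: 723 + 119 + 213 + 162 + 31 + 291 = 1539
RR1 = 723 / 1539 = 0.4698
Determined eligible: 723 + 119 + 213 + 162 + 31 = 1248
e = 1248 / (1248 + 476) = 1248 / 1724 = 0.7239
Eligible share of unknowns: 0.7239 × 291 = 210.65
Denominator: 1248 + 210.65 = 1458.65
RR3 = 723 / 1458.65 = 0.4957
Difference = 49.57 − 46.98 = 2.59 percentage points

2.6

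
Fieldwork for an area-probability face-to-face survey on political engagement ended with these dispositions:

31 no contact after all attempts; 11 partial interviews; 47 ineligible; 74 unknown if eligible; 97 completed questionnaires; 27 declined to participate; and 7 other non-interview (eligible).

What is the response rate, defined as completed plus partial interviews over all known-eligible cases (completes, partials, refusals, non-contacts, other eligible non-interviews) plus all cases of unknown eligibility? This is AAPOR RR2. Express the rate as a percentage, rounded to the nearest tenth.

Top: 97 + 11 = 108
Denominator: 97 + 11 + 27 + 31 + 7 + 74 = 247
RR2 = 108 / 247 = 0.4372

43.7%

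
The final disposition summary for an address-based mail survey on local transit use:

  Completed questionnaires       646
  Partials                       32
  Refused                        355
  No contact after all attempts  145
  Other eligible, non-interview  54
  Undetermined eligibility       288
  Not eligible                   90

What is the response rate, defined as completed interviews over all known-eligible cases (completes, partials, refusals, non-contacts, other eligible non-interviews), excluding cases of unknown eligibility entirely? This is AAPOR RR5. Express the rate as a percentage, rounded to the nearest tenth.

52.4%

Num: 646
Denominator: 646 + 32 + 355 + 145 + 54 = 1232
RR5 = 646 / 1232 = 0.5244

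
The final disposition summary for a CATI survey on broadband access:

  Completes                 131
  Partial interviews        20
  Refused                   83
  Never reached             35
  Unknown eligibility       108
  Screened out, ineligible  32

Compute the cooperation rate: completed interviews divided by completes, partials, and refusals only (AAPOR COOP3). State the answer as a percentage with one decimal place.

Numerator → 131
Base → 131 + 20 + 83 = 234
COOP3 = 131 / 234 = 0.5598

56.0%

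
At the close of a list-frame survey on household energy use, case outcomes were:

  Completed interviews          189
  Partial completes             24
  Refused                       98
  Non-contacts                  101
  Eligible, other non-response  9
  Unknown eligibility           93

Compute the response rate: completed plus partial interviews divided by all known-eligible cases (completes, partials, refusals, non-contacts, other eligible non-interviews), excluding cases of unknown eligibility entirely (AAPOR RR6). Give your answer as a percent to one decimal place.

50.6%

Numerator → 189 + 24 = 213
Denominator → 189 + 24 + 98 + 101 + 9 = 421
RR6 = 213 / 421 = 0.5059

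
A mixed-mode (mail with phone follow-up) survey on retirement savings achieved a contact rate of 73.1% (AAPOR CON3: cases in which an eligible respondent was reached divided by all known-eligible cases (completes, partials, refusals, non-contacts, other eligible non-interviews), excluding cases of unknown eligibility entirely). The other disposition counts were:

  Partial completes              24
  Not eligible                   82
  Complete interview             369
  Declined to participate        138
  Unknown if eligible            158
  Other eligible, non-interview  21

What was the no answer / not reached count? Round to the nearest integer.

203

Num: 369 + 24 + 138 + 21 = 552
CON3 = 552 / D = 0.731
D = 552 / 0.731 = 755.1
Rest of base = 552
no answer / not reached = 755.1 − 552 ≈ 203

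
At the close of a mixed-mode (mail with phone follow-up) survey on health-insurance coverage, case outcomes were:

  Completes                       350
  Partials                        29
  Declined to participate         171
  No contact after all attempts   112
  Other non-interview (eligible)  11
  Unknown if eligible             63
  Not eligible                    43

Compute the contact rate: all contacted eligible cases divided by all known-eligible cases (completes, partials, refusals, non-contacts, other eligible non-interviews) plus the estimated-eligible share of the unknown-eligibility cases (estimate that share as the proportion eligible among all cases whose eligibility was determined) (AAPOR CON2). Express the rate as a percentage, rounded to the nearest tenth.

Numerator: 350 + 29 + 171 + 11 = 561
Eligible (known): 350 + 29 + 171 + 112 + 11 = 673
e = 673 / (673 + 43) = 673 / 716 = 0.9399
Eligible share of unknowns: 0.9399 × 63 = 59.21
Base: 673 + 59.21 = 732.21
CON2 = 561 / 732.21 = 0.7662

76.6%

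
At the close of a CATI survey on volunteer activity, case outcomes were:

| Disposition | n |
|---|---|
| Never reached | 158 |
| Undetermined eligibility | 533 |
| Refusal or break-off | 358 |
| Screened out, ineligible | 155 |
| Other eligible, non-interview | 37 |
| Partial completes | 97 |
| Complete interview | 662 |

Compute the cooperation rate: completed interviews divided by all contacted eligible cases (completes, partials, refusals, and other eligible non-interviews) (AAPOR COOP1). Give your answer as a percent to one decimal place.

57.4%

Numerator → 662
Denom → 662 + 97 + 358 + 37 = 1154
COOP1 = 662 / 1154 = 0.5737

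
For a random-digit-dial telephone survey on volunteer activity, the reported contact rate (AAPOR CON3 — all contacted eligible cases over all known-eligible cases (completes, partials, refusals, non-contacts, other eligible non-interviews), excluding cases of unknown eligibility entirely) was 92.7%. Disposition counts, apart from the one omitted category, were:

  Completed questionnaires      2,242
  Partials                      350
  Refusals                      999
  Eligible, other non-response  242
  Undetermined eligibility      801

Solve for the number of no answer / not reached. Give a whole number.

302

Num: 2242 + 350 + 999 + 242 = 3833
CON3 = 3833 / D = 0.927
D = 3833 / 0.927 = 4134.8
Remaining denominator categories sum to 3833
no answer / not reached = 4134.8 − 3833 ≈ 302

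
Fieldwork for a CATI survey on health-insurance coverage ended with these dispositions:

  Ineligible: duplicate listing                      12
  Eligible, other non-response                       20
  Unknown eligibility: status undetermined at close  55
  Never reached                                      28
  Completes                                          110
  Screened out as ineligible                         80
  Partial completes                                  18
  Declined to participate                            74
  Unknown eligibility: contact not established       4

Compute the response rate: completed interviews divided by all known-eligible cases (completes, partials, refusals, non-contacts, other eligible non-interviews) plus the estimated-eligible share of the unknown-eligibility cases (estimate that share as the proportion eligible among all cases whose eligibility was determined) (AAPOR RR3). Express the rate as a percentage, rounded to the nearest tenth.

Unknown eligibility = 4 + 55 = 59
Not eligible = 80 + 12 = 92
Numerator → 110
Determined eligible → 110 + 18 + 74 + 28 + 20 = 250
e = 250 / (250 + 92) = 250 / 342 = 0.7310
e × U → 0.7310 × 59 = 43.13
Denom → 250 + 43.13 = 293.13
RR3 = 110 / 293.13 = 0.3753

37.5%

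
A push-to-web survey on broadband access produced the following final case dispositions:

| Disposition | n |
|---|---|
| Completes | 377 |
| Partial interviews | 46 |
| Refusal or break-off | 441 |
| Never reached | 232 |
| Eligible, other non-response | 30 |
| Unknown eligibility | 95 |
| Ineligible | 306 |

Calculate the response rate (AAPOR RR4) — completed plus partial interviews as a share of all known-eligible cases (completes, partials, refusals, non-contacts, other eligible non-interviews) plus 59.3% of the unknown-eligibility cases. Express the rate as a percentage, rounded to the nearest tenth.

35.8%

Num: 377 + 46 = 423
Known eligible: 377 + 46 + 441 + 232 + 30 = 1126
Estimated eligible among unknowns: 0.5930 × 95 = 56.33
Denom: 1126 + 56.33 = 1182.33
RR4 = 423 / 1182.33 = 0.3578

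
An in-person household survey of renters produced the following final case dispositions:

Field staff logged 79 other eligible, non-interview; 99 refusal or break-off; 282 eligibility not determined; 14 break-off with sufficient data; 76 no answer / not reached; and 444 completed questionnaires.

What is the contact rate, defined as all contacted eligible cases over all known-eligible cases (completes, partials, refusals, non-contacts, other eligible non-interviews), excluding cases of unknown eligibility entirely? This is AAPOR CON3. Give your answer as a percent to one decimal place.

89.3%

Numerator → 444 + 14 + 99 + 79 = 636
Base → 444 + 14 + 99 + 76 + 79 = 712
CON3 = 636 / 712 = 0.8933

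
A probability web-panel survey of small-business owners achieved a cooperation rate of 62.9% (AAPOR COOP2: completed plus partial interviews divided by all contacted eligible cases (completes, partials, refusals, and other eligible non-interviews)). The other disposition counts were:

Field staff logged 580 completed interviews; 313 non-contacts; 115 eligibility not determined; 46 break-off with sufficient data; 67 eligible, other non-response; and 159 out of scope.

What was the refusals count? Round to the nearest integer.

Numerator: 580 + 46 = 626
COOP2 = 626 / D = 0.629
D = 626 / 0.629 = 995.2
Rest of base = 693
refusals = 995.2 − 693 ≈ 302

302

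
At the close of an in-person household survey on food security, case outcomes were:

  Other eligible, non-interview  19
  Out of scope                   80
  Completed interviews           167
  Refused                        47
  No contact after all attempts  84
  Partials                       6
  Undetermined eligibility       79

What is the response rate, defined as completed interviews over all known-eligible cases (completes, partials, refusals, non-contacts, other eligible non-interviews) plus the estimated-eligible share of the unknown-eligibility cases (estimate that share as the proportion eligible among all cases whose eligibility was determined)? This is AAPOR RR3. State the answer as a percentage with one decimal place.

43.2%

Num → 167
Known eligible → 167 + 6 + 47 + 84 + 19 = 323
e = 323 / (323 + 80) = 323 / 403 = 0.8015
Eligible share of unknowns → 0.8015 × 79 = 63.32
Base → 323 + 63.32 = 386.32
RR3 = 167 / 386.32 = 0.4323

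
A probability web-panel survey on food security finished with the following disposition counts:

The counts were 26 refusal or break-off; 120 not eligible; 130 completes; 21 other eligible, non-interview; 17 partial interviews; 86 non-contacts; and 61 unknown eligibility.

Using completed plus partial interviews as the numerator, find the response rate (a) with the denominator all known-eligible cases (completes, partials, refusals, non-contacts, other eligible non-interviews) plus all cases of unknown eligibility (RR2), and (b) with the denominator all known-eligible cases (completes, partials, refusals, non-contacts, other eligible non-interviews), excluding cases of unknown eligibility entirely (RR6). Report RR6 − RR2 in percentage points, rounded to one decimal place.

9.4

Num = 130 + 17 = 147
Base = 130 + 17 + 26 + 86 + 21 + 61 = 341
RR2 = 147 / 341 = 0.4311
Base = 130 + 17 + 26 + 86 + 21 = 280
RR6 = 147 / 280 = 0.5250
Difference = 52.50 − 43.11 = 9.39 percentage points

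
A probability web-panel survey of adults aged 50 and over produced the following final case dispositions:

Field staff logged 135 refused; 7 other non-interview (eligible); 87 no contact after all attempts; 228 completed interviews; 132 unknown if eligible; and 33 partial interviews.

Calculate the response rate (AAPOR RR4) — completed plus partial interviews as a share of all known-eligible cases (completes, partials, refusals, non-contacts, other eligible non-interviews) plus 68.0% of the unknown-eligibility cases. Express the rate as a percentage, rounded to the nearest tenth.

45.0%

Num → 228 + 33 = 261
Determined eligible → 228 + 33 + 135 + 87 + 7 = 490
Estimated eligible among unknowns → 0.6800 × 132 = 89.76
Denominator → 490 + 89.76 = 579.76
RR4 = 261 / 579.76 = 0.4502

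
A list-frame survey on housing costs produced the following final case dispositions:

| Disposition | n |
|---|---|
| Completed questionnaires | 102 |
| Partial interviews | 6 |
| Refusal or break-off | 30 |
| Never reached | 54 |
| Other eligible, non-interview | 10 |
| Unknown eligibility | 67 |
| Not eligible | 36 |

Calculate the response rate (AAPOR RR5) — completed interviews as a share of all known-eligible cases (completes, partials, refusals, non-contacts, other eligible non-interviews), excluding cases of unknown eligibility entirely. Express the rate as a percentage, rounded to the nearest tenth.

Num → 102
Denominator → 102 + 6 + 30 + 54 + 10 = 202
RR5 = 102 / 202 = 0.5050

50.5%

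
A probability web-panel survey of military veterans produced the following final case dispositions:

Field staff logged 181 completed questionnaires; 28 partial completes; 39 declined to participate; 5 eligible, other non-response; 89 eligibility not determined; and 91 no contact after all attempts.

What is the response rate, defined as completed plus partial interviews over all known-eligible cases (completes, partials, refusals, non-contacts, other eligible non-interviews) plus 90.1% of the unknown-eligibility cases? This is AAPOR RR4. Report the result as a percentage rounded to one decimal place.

Num = 181 + 28 = 209
Eligible (known) = 181 + 28 + 39 + 91 + 5 = 344
Eligible share of unknowns = 0.9010 × 89 = 80.19
Denominator = 344 + 80.19 = 424.19
RR4 = 209 / 424.19 = 0.4927

49.3%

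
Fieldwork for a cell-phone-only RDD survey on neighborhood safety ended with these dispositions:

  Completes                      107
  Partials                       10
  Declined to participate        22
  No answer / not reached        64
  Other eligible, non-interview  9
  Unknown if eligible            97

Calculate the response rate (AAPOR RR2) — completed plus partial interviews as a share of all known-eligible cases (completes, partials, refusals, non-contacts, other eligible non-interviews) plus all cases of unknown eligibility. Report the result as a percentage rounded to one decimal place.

37.9%

Top: 107 + 10 = 117
Denom: 107 + 10 + 22 + 64 + 9 + 97 = 309
RR2 = 117 / 309 = 0.3786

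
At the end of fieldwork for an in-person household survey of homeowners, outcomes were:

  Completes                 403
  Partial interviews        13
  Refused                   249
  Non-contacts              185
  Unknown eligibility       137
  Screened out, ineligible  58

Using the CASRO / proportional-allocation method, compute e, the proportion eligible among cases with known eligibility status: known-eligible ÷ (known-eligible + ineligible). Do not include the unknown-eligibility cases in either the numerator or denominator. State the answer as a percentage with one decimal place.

93.6%

Known eligible = 403 + 13 + 249 + 185 = 850
e = 850 / (850 + 58) = 850 / 908 = 0.9361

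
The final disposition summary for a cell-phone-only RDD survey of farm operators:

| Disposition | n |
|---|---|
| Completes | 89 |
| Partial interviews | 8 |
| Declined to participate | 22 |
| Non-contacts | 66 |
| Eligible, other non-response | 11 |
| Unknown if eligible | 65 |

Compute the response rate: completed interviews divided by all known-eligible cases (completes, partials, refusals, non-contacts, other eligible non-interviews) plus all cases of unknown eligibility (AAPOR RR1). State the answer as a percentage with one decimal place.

Top = 89
Base = 89 + 8 + 22 + 66 + 11 + 65 = 261
RR1 = 89 / 261 = 0.3410

34.1%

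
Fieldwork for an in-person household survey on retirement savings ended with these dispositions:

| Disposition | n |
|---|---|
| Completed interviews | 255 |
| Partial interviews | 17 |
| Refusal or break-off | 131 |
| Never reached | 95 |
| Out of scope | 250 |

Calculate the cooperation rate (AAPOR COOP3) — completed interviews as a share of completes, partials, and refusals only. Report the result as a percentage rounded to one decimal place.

63.3%

Numerator: 255
Denom: 255 + 17 + 131 = 403
COOP3 = 255 / 403 = 0.6328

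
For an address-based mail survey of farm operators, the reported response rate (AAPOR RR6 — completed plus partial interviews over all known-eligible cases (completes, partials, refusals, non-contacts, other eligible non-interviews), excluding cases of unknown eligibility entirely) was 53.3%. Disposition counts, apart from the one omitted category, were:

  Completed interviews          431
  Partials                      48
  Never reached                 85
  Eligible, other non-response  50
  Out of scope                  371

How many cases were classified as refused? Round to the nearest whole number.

Num = 431 + 48 = 479
RR6 = 479 / D = 0.533
D = 479 / 0.533 = 898.7
Other denominator terms total 614
refused = 898.7 − 614 ≈ 285

285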